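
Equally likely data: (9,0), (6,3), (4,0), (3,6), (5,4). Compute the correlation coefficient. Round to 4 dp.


Cov(X,Y) = -2.8400, Var(X) = 4.2400, Var(Y) = 5.4400
rho = Cov/(sqrt(VarX)*sqrt(VarY)) = -0.5913

-0.5913


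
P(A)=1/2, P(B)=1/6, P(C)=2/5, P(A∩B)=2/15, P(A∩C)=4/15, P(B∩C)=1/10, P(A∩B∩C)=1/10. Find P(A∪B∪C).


P(A∪B∪C) = P(A)+P(B)+P(C) - P(AB)-P(AC)-P(BC) + P(ABC)
= 1/2+1/6+2/5 - 2/15-4/15-1/10 + 1/10
= 2/3

2/3


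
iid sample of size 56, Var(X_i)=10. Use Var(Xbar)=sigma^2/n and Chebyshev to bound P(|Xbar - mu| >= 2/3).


Var(Xbar) = Var(X)/n = 10/56
Chebyshev: P(|Xbar-mu| >= 2/3) <= Var(Xbar)/(2/3)^2 = (5/28)/(4/9) = 45/112

45/112


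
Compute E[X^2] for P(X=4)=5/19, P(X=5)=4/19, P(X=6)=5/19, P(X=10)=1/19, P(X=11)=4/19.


E[X^2] = sum(g(x)*P(x))
= 16*5/19 + 25*4/19 + 36*5/19 + 100*1/19 + 121*4/19
= 944/19

944/19


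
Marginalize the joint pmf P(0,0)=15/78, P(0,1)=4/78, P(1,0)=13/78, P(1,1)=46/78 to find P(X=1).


P(X=1) = P(1,0)+P(1,1) = 13/78 + 46/78 = 59/78

59/78


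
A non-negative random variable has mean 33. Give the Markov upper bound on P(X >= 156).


Markov: P(X >= a) <= E[X]/a
P(X >= 156) <= 33/156 = 11/52

11/52


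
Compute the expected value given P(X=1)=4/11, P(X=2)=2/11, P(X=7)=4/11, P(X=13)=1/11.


E[X] = sum(x * P(x))
= 1*4/11 + 2*2/11 + 7*4/11 + 13*1/11
= 49/11

49/11


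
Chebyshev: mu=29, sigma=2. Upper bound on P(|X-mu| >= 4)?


k = 4/2 = 2
Chebyshev: P(|X-mu| >= k*sigma) <= 1/k^2 = 1/2^2 = 1/4

1/4


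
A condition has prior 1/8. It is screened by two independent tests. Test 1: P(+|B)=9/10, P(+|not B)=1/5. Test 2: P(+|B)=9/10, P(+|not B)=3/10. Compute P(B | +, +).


After test 1: P(+) = 9/10*1/8 + 1/5*7/8 = 23/80
P(B|+) = (9/80)/(23/80) = 9/23
After test 2 (use post1 as new prior): P(+) = 9/10*9/23 + 3/10*14/23 = 123/230
P(B|+,+) = (81/230)/(123/230) = 27/41

27/41


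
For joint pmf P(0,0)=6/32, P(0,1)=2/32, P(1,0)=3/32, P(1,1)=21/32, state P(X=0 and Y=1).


Read from table: P(X=0, Y=1) = 2/32 = 1/16

1/16


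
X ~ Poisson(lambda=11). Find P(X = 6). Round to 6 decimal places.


P(X=6) = e^(-11) * 11^6 / 6!
≈ 0.00001670170079 * 1771561 / 720
≈ 0.041095

0.041095


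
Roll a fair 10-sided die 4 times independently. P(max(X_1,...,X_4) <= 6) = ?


P(max <= 6) = P(all X_i <= 6) = (P(X_1 <= 6))^4
= (6/10)^4 = (3/5)^4 = 81/625

81/625


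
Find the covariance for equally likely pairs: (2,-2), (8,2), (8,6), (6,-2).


E[X]=6, E[Y]=1, E[XY]=12
Cov(X,Y) = E[XY] - E[X]E[Y] = 12 - 6*1 = 6

6


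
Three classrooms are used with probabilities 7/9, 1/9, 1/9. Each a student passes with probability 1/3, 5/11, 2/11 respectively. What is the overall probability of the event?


P(A) = P(A|B1)P(B1) + P(A|B2)P(B2) + P(A|B3)P(B3)
= 1/3*7/9 + 5/11*1/9 + 2/11*1/9
= 7/27 + 5/99 + 2/99 = 98/297

98/297


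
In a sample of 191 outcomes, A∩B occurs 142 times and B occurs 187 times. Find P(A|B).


P(A|B) = P(A∩B)/P(B) = (142/191)/(187/191) = 142/187

142/187


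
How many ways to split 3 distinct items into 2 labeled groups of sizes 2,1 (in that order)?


3! = 6
Denominator: 2!=2 * 1!=1
Coefficient = 6 / 2 = 3

3


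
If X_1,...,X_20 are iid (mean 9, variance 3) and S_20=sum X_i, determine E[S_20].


E[S_n] = n*E[X_1] = 20*9 = 180

180


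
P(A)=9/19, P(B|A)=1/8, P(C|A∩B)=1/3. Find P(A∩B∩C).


P(A∩B∩C) = P(A) * P(B|A) * P(C|A∩B)
= 9/19 * 1/8 * 1/3
= 9/152 * 1/3 = 3/152

3/152


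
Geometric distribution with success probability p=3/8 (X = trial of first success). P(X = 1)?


P(X=1) = (1-p)^0 * p = (5/8)^0 * 3/8
= 1 * 3/8 = 3/8

3/8


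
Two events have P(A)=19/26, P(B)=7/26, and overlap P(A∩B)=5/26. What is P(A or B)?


P(A∪B) = P(A) + P(B) - P(A∩B)
= 19/26 + 7/26 - 5/26 = 21/26

21/26


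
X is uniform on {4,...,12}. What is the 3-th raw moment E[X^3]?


E[X^3] = (1/9) * sum(x^3 for x=4..12)
= 6048/9 = 672

672


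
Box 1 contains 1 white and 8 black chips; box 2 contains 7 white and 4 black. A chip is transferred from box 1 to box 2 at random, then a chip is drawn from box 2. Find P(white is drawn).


P(transfer white) = 1/9; P(transfer black) = 8/9
If white transferred: Urn II has 8 white of 12, so P(white|white moved) = 2/3
If black transferred: Urn II has 7 white of 12, so P(white|black moved) = 7/12
By total probability: P(white) = 1/9*2/3 + 8/9*7/12 = 16/27

16/27


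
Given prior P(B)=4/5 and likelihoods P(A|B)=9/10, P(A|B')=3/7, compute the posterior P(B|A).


P(A) = P(A|B)P(B) + P(A|B')P(B') = 9/10*4/5 + 3/7*1/5 = 141/175
P(B|A) = P(A|B)P(B)/P(A) = (18/25)/(141/175) = 42/47

42/47


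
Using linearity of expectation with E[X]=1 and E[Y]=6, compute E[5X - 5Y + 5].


E[5X - 5Y + 5] = 5*E[X] - 5*E[Y] + 5
= (5)*(1) + (-5)*(6) + (5)
= 5 - 30 + 5 = -20

-20


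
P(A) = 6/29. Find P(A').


P(A') = 1 - P(A) = 1 - 6/29 = 23/29

23/29


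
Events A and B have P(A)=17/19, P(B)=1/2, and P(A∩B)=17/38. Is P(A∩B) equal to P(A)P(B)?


P(A)*P(B) = 17/19*1/2 = 17/38
P(A∩B) = 17/38, which equals P(A)P(B), so independent

Yes, A and B are independent


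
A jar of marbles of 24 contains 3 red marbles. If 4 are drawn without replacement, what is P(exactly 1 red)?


P(X=1) = C(3,1)*C(21,3) / C(24,4)
= 3*1330 / 10626
= 3990/10626 = 95/253

95/253


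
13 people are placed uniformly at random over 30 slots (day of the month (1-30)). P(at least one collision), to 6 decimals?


P(all different) = prod((30-i)/30 for i=0..12) = 0.046775
P(at least one match) = 1 - 0.046775 = 0.953225

0.953225


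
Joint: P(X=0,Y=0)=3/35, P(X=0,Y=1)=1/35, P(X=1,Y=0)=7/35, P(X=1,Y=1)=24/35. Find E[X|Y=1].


P(Y=1) = 25/35
E[X|Y=1] = (0*1 + 1*24)/25 = 24/25

24/25


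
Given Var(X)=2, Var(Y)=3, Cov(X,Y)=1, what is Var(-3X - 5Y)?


Var(-3X - 5Y) = (-3)^2*Var(X) + (-5)^2*Var(Y) + 2*(-3)*(-5)*Cov(X,Y)
= 9*2 + 25*3 + 30*1
= 18 + 75 + 30 = 123

123


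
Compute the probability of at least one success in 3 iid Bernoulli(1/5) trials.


P(at least one) = 1 - P(none)
P(none) = (1 - 1/5)^3 = (4/5)^3 = 64/125
P(at least one) = 1 - 64/125 = 61/125

61/125


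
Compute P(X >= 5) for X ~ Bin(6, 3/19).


P(X>=5) = P(X=5) + P(X=6)
= 23328/47045881 + 729/47045881
= 24057/47045881

24057/47045881


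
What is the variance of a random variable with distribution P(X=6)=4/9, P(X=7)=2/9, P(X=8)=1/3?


E[X] = 62/9, E[X^2] = 434/9
Var(X) = E[X^2] - (E[X])^2 = 434/9 - (62/9)^2 = 62/81

62/81


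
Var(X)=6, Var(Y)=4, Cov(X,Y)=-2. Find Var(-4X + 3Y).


Var(-4X + 3Y) = (-4)^2*Var(X) + 3^2*Var(Y) + 2*(-4)*3*Cov(X,Y)
= 16*6 + 9*4 - 24*(-2)
= 96 + 36 + 48 = 180

180


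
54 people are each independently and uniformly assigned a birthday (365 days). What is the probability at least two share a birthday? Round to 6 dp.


P(all different) = prod((365-i)/365 for i=0..53) = 0.016123
P(at least one match) = 1 - 0.016123 = 0.983877

0.983877


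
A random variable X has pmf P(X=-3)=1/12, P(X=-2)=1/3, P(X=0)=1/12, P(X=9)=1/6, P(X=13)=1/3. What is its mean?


E[X] = sum(x * P(x))
= -3*1/12 - 2*1/3 + 0*1/12 + 9*1/6 + 13*1/3
= 59/12

59/12


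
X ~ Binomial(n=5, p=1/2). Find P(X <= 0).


P(X<=0) = P(X=0)
= 1/32
= 1/32

1/32


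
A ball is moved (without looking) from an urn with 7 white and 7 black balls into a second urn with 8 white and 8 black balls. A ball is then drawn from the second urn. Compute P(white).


P(transfer white) = 7/14 = 1/2; P(transfer black) = 1/2
If white transferred: Urn II has 9 white of 17, so P(white|white moved) = 9/17
If black transferred: Urn II has 8 white of 17, so P(white|black moved) = 8/17
By total probability: P(white) = 1/2*9/17 + 1/2*8/17 = 1/2

1/2


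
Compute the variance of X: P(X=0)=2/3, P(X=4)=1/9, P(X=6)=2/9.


E[X] = 16/9, E[X^2] = 88/9
Var(X) = E[X^2] - (E[X])^2 = 88/9 - (16/9)^2 = 536/81

536/81


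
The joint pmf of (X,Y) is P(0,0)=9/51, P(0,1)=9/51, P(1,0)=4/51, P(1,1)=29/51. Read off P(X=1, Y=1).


Read from table: P(X=1, Y=1) = 29/51

29/51


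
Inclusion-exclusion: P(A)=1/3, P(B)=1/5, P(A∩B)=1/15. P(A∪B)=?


P(A∪B) = P(A) + P(B) - P(A∩B)
= 1/3 + 1/5 - 1/15 = 7/15

7/15


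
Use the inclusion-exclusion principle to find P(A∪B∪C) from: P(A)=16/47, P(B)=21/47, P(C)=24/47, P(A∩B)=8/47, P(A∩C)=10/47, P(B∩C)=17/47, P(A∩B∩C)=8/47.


P(A∪B∪C) = P(A)+P(B)+P(C) - P(AB)-P(AC)-P(BC) + P(ABC)
= 16/47+21/47+24/47 - 8/47-10/47-17/47 + 8/47
= 34/47

34/47


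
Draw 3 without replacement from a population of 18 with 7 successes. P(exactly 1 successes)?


P(X=1) = C(7,1)*C(11,2) / C(18,3)
= 7*55 / 816
= 385/816

385/816


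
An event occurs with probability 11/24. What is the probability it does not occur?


P(A') = 1 - P(A) = 1 - 11/24 = 13/24

13/24


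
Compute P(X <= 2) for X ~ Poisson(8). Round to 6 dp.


P(X<=2) = e^(-8)*8^0/0! + e^(-8)*8^1/1! + e^(-8)*8^2/2!
≈ 0.0003354626 + 0.0026837010 + 0.0107348041
= 0.0137539677
≈ 0.013754

0.013754


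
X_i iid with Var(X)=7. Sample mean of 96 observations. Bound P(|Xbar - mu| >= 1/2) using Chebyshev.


Var(Xbar) = Var(X)/n = 7/96
Chebyshev: P(|Xbar-mu| >= 1/2) <= Var(Xbar)/(1/2)^2 = (7/96)/(1/4) = 7/24

7/24


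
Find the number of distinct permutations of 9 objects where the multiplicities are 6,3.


9! = 362880
Denominator: 6!=720 * 3!=6
Coefficient = 362880 / 4320 = 84

84


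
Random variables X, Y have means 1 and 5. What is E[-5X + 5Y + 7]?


E[-5X + 5Y + 7] = -5*E[X] + 5*E[Y] + 7
= (-5)*(1) + (5)*(5) + (7)
= -5 + 25 + 7 = 27

27


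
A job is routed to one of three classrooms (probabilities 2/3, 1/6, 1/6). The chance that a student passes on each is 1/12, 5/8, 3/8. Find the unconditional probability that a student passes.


P(A) = P(A|B1)P(B1) + P(A|B2)P(B2) + P(A|B3)P(B3)
= 1/12*2/3 + 5/8*1/6 + 3/8*1/6
= 1/18 + 5/48 + 1/16 = 2/9

2/9


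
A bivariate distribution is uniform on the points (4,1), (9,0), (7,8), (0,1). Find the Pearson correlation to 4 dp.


Cov(X,Y) = 2.5000, Var(X) = 11.5000, Var(Y) = 10.2500
rho = Cov/(sqrt(VarX)*sqrt(VarY)) = 0.2303

0.2303


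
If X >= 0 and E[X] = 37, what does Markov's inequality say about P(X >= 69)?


Markov: P(X >= a) <= E[X]/a
P(X >= 69) <= 37/69

37/69


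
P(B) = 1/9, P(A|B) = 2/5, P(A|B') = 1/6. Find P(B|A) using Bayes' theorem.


P(A) = P(A|B)P(B) + P(A|B')P(B') = 2/5*1/9 + 1/6*8/9 = 26/135
P(B|A) = P(A|B)P(B)/P(A) = (2/45)/(26/135) = 3/13

3/13


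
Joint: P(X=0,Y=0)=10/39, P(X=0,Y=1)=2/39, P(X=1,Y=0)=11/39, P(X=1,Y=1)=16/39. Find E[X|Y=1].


P(Y=1) = 18/39
E[X|Y=1] = (0*2 + 1*16)/18 = 16/18 = 8/9

8/9


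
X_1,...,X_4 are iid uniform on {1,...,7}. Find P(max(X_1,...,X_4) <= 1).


P(max <= 1) = P(all X_i <= 1) = (P(X_1 <= 1))^4
= (1/7)^4 = 1/2401

1/2401


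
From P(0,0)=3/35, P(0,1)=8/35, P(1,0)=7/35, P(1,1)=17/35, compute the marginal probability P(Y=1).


P(Y=1) = P(0,1)+P(1,1) = 8/35 + 17/35 = 25/35 = 5/7

5/7


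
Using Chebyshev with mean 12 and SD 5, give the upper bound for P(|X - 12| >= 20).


k = 20/5 = 4
Chebyshev: P(|X-mu| >= k*sigma) <= 1/k^2 = 1/4^2 = 1/16

1/16


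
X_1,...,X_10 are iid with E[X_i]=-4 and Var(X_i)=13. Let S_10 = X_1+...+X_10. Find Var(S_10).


By independence, Var(S_n) = n*Var(X_1) = 10*13 = 130

130


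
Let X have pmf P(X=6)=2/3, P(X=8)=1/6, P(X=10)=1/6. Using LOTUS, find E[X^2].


E[X^2] = sum(g(x)*P(x))
= 36*2/3 + 64*1/6 + 100*1/6
= 154/3

154/3


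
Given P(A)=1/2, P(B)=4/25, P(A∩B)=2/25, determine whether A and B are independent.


P(A)*P(B) = 1/2*4/25 = 2/25
P(A∩B) = 2/25, which equals P(A)P(B), so independent

Yes, A and B are independent


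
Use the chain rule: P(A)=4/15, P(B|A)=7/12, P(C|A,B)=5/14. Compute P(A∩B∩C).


P(A∩B∩C) = P(A) * P(B|A) * P(C|A∩B)
= 4/15 * 7/12 * 5/14
= 7/45 * 5/14 = 1/18

1/18


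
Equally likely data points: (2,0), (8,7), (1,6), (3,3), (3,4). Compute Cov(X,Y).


E[X]=17/5, E[Y]=4, E[XY]=83/5
Cov(X,Y) = E[XY] - E[X]E[Y] = 83/5 - 17/5*4 = 3

3


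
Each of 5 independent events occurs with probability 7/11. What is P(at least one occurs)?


P(at least one) = 1 - P(none)
P(none) = (1 - 7/11)^5 = (4/11)^5 = 1024/161051
P(at least one) = 1 - 1024/161051 = 160027/161051

160027/161051


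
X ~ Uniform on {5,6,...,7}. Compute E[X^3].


E[X^3] = (1/3) * sum(x^3 for x=5..7)
= 684/3 = 228

228


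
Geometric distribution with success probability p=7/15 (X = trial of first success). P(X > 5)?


P(X > 5) = P(first 5 trials all fail) = (1-p)^5 = (8/15)^5 = 32768/759375

32768/759375


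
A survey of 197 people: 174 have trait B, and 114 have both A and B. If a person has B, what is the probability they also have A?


P(A|B) = P(A∩B)/P(B) = (114/197)/(174/197) = 114/174 = 19/29

19/29


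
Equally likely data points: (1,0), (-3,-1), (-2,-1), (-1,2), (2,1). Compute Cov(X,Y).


E[X]=-3/5, E[Y]=1/5, E[XY]=1
Cov(X,Y) = E[XY] - E[X]E[Y] = 1 + 3/5*1/5 = 28/25

28/25


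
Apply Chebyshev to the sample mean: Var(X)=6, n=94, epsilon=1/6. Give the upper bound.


Var(Xbar) = Var(X)/n = 6/94
Chebyshev: P(|Xbar-mu| >= 1/6) <= Var(Xbar)/(1/6)^2 = (3/47)/(1/36) = 108/47
Bound exceeds 1, so trivial bound: 1

1


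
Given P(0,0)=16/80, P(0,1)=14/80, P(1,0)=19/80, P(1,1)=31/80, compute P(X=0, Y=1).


Read from table: P(X=0, Y=1) = 14/80 = 7/40

7/40


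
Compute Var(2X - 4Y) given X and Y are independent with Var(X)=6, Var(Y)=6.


Independence => Cov(X,Y)=0
Var(2X - 4Y) = 2^2*Var(X) + (-4)^2*Var(Y)
= 4*6 + 16*6 = 120

120


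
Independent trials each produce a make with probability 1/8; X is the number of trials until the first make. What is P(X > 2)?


P(X > 2) = P(first 2 trials all fail) = (1-p)^2 = (7/8)^2 = 49/64

49/64


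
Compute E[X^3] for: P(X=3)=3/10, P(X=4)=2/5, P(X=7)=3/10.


E[X^3] = sum(x^3 * P(x))
= 27*3/10 + 64*2/5 + 343*3/10
= 683/5

683/5


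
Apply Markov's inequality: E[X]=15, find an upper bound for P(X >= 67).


Markov: P(X >= a) <= E[X]/a
P(X >= 67) <= 15/67

15/67


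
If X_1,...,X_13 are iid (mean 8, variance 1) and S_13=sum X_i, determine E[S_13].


E[S_n] = n*E[X_1] = 13*8 = 104

104


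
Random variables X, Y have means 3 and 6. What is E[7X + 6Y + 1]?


E[7X + 6Y + 1] = 7*E[X] + 6*E[Y] + 1
= (7)*(3) + (6)*(6) + (1)
= 21 + 36 + 1 = 58

58


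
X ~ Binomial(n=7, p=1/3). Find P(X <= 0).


P(X<=0) = P(X=0)
= 128/2187
= 128/2187

128/2187


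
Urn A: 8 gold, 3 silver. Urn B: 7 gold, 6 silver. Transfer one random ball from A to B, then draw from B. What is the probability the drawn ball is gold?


P(transfer gold) = 8/11; P(transfer silver) = 3/11
If gold transferred: Urn II has 8 gold of 14, so P(gold|gold moved) = 4/7
If silver transferred: Urn II has 7 gold of 14, so P(gold|silver moved) = 1/2
By total probability: P(gold) = 8/11*4/7 + 3/11*1/2 = 85/154

85/154


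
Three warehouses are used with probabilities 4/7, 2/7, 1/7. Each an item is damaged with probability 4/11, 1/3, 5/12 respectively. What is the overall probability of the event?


P(A) = P(A|B1)P(B1) + P(A|B2)P(B2) + P(A|B3)P(B3)
= 4/11*4/7 + 1/3*2/7 + 5/12*1/7
= 16/77 + 2/21 + 5/84 = 335/924

335/924


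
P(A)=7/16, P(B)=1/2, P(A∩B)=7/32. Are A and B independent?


P(A)*P(B) = 7/16*1/2 = 7/32
P(A∩B) = 7/32, which equals P(A)P(B), so independent

Yes, A and B are independent


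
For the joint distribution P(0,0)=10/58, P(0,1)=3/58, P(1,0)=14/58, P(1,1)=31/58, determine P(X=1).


P(X=1) = P(1,0)+P(1,1) = 14/58 + 31/58 = 45/58

45/58


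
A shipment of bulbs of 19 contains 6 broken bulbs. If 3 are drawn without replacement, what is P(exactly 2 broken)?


P(X=2) = C(6,2)*C(13,1) / C(19,3)
= 15*13 / 969
= 195/969 = 65/323

65/323


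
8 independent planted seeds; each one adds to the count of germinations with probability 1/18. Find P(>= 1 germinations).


P(at least one) = 1 - P(none)
P(none) = (1 - 1/18)^8 = (17/18)^8 = 6975757441/11019960576
P(at least one) = 1 - 6975757441/11019960576 = 4044203135/11019960576

4044203135/11019960576


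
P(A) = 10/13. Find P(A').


P(A') = 1 - P(A) = 1 - 10/13 = 3/13

3/13


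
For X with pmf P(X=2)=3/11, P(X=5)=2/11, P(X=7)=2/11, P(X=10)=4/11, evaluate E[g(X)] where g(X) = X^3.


E[X^3] = sum(g(x)*P(x))
= 8*3/11 + 125*2/11 + 343*2/11 + 1000*4/11
= 4960/11

4960/11


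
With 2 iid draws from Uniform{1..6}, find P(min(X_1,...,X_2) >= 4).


P(min >= 4) = P(all X_i >= 4) = (P(X_1 >= 4))^2
= (3/6)^2 = (1/2)^2 = 1/4

1/4


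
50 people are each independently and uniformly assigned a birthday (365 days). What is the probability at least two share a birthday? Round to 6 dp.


P(all different) = prod((365-i)/365 for i=0..49) = 0.029626
P(at least one match) = 1 - 0.029626 = 0.970374

0.970374


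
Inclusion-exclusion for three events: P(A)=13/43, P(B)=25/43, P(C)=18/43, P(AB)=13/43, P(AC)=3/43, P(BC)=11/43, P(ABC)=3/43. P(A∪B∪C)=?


P(A∪B∪C) = P(A)+P(B)+P(C) - P(AB)-P(AC)-P(BC) + P(ABC)
= 13/43+25/43+18/43 - 13/43-3/43-11/43 + 3/43
= 32/43

32/43


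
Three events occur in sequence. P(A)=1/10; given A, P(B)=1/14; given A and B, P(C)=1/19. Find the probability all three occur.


P(A∩B∩C) = P(A) * P(B|A) * P(C|A∩B)
= 1/10 * 1/14 * 1/19
= 1/140 * 1/19 = 1/2660

1/2660


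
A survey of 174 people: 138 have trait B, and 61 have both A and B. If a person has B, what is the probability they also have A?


P(A|B) = P(A∩B)/P(B) = (61/174)/(138/174) = 61/138

61/138


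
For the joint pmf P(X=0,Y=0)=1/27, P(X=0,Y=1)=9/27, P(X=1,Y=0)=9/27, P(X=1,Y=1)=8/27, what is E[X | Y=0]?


P(Y=0) = 10/27
E[X|Y=0] = (0*1 + 1*9)/10 = 9/10

9/10


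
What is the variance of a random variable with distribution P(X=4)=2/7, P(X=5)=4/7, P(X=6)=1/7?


E[X] = 34/7, E[X^2] = 24
Var(X) = E[X^2] - (E[X])^2 = 24 - (34/7)^2 = 20/49

20/49


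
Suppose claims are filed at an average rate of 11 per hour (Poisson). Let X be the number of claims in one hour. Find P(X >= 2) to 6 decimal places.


P(X>=2) = 1 - P(X<=1) = 1 - (e^(-11)*11^0/0! + e^(-11)*11^1/1!)
≈ 1 - (0.0000167017 + 0.0001837187)
= 1 - 0.0002004204 = 0.9997995796
≈ 0.999800

0.999800


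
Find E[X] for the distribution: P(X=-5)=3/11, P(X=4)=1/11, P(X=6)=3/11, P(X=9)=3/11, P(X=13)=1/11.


E[X] = sum(x * P(x))
= -5*3/11 + 4*1/11 + 6*3/11 + 9*3/11 + 13*1/11
= 47/11

47/11


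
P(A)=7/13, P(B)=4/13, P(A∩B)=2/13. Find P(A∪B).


P(A∪B) = P(A) + P(B) - P(A∩B)
= 7/13 + 4/13 - 2/13 = 9/13

9/13


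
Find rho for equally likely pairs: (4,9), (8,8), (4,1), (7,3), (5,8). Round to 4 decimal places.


Cov(X,Y) = 0.5200, Var(X) = 2.6400, Var(Y) = 10.1600
rho = Cov/(sqrt(VarX)*sqrt(VarY)) = 0.1004

0.1004


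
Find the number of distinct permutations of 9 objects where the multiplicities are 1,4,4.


9! = 362880
Denominator: 1!=1 * 4!=24 * 4!=24
Coefficient = 362880 / 576 = 630

630


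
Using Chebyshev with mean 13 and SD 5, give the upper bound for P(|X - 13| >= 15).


k = 15/5 = 3
Chebyshev: P(|X-mu| >= k*sigma) <= 1/k^2 = 1/3^2 = 1/9

1/9


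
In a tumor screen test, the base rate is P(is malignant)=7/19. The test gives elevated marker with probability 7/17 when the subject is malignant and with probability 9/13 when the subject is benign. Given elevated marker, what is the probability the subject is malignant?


P(A) = P(A|B)P(B) + P(A|B')P(B') = 7/17*7/19 + 9/13*12/19 = 2473/4199
P(B|A) = P(A|B)P(B)/P(A) = (49/323)/(2473/4199) = 637/2473

637/2473


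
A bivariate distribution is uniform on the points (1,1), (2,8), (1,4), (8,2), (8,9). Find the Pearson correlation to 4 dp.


Cov(X,Y) = 2.6000, Var(X) = 10.8000, Var(Y) = 10.1600
rho = Cov/(sqrt(VarX)*sqrt(VarY)) = 0.2482

0.2482


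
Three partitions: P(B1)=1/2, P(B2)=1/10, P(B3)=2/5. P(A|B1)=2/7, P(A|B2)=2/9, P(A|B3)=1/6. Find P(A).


P(A) = P(A|B1)P(B1) + P(A|B2)P(B2) + P(A|B3)P(B3)
= 2/7*1/2 + 2/9*1/10 + 1/6*2/5
= 1/7 + 1/45 + 1/15 = 73/315

73/315


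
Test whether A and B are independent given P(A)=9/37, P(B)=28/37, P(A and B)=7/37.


P(A)*P(B) = 9/37*28/37 = 252/1369
P(A∩B) = 7/37 != 252/1369, so not independent

No, A and B are not independent


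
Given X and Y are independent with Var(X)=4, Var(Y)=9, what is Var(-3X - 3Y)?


Independence => Cov(X,Y)=0
Var(-3X - 3Y) = (-3)^2*Var(X) + (-3)^2*Var(Y)
= 9*4 + 9*9 = 117

117


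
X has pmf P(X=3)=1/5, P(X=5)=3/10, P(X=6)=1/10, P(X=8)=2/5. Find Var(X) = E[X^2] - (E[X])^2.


E[X] = 59/10, E[X^2] = 77/2
Var(X) = E[X^2] - (E[X])^2 = 77/2 - (59/10)^2 = 369/100

369/100


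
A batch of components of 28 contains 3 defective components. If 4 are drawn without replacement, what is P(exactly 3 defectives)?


P(X=3) = C(3,3)*C(25,1) / C(28,4)
= 1*25 / 20475
= 25/20475 = 1/819

1/819


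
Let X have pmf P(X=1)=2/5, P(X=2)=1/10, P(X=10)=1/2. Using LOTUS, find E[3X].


E[3X] = sum(g(x)*P(x))
= 3*2/5 + 6*1/10 + 30*1/2
= 84/5

84/5


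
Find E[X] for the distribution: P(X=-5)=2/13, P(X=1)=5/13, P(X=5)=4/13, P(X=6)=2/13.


E[X] = sum(x * P(x))
= -5*2/13 + 1*5/13 + 5*4/13 + 6*2/13
= 27/13

27/13


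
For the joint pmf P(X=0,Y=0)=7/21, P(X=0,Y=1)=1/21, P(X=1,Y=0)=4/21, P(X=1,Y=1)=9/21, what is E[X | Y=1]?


P(Y=1) = 10/21
E[X|Y=1] = (0*1 + 1*9)/10 = 9/10

9/10


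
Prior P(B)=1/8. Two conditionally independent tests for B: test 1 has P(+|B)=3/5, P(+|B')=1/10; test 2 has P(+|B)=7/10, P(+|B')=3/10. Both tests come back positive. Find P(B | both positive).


After test 1: P(+) = 3/5*1/8 + 1/10*7/8 = 13/80
P(B|+) = (3/40)/(13/80) = 6/13
After test 2 (use post1 as new prior): P(+) = 7/10*6/13 + 3/10*7/13 = 63/130
P(B|+,+) = (21/65)/(63/130) = 2/3

2/3


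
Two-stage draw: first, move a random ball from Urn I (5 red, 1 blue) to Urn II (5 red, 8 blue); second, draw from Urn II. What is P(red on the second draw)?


P(transfer red) = 5/6; P(transfer blue) = 1/6
If red transferred: Urn II has 6 red of 14, so P(red|red moved) = 3/7
If blue transferred: Urn II has 5 red of 14, so P(red|blue moved) = 5/14
By total probability: P(red) = 5/6*3/7 + 1/6*5/14 = 5/12

5/12


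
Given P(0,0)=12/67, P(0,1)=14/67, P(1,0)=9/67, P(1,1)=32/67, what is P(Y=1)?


P(Y=1) = P(0,1)+P(1,1) = 14/67 + 32/67 = 46/67

46/67


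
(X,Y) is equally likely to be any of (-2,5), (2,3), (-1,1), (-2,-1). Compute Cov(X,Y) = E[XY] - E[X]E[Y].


E[X]=-3/4, E[Y]=2, E[XY]=-3/4
Cov(X,Y) = E[XY] - E[X]E[Y] = -3/4 + 3/4*2 = 3/4

3/4


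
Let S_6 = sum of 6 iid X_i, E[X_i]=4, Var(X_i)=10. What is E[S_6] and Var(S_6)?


E[S_n] = n*mu = 6*4 = 24
Var(S_n) = n*sigma^2 = 6*10 = 60

E[S_6]=24, Var(S_6)=60


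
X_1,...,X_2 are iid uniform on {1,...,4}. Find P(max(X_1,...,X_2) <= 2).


P(max <= 2) = P(all X_i <= 2) = (P(X_1 <= 2))^2
= (2/4)^2 = (1/2)^2 = 1/4

1/4


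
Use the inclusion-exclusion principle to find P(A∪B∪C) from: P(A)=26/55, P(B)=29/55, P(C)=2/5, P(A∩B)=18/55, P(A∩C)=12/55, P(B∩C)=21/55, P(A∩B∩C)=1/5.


P(A∪B∪C) = P(A)+P(B)+P(C) - P(AB)-P(AC)-P(BC) + P(ABC)
= 26/55+29/55+2/5 - 18/55-12/55-21/55 + 1/5
= 37/55

37/55


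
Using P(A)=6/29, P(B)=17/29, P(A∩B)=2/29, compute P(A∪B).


P(A∪B) = P(A) + P(B) - P(A∩B)
= 6/29 + 17/29 - 2/29 = 21/29

21/29


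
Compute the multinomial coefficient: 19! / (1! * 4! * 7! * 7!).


19! = 121645100408832000
Denominator: 1!=1 * 4!=24 * 7!=5040 * 7!=5040
Coefficient = 121645100408832000 / 609638400 = 199536480

199536480


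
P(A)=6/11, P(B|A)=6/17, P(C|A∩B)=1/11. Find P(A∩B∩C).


P(A∩B∩C) = P(A) * P(B|A) * P(C|A∩B)
= 6/11 * 6/17 * 1/11
= 36/187 * 1/11 = 36/2057

36/2057


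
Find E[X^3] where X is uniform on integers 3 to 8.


E[X^3] = (1/6) * sum(x^3 for x=3..8)
= 1287/6 = 429/2

429/2


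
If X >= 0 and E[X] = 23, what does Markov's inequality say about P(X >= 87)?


Markov: P(X >= a) <= E[X]/a
P(X >= 87) <= 23/87

23/87


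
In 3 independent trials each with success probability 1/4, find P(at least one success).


P(at least one) = 1 - P(none)
P(none) = (1 - 1/4)^3 = (3/4)^3 = 27/64
P(at least one) = 1 - 27/64 = 37/64

37/64


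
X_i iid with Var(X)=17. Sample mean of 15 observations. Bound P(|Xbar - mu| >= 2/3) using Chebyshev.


Var(Xbar) = Var(X)/n = 17/15
Chebyshev: P(|Xbar-mu| >= 2/3) <= Var(Xbar)/(2/3)^2 = (17/15)/(4/9) = 51/20
Bound exceeds 1, so trivial bound: 1

1


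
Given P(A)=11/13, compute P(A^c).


P(A') = 1 - P(A) = 1 - 11/13 = 2/13

2/13


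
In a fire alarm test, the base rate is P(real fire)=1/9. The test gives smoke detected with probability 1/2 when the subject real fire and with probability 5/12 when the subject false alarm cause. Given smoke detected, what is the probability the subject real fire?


P(A) = P(A|B)P(B) + P(A|B')P(B') = 1/2*1/9 + 5/12*8/9 = 23/54
P(B|A) = P(A|B)P(B)/P(A) = (1/18)/(23/54) = 3/23

3/23


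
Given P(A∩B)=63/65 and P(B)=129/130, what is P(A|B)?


P(A|B) = P(A∩B)/P(B) = (126/130)/(129/130) = 126/129 = 42/43

42/43


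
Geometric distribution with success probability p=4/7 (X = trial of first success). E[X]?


For geometric (trials until first success), E[X] = 1/p = 1/(4/7) = 7/4

7/4


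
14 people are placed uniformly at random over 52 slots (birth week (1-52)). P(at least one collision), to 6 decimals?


P(all different) = prod((52-i)/52 for i=0..13) = 0.145909
P(at least one match) = 1 - 0.145909 = 0.854091

0.854091


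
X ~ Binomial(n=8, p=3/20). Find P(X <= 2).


P(X<=2) = P(X=0) + P(X=1) + P(X=2)
= 6975757441/25600000000 + 1231016019/3200000000 + 1520666847/6400000000
= 22906552981/25600000000

22906552981/25600000000


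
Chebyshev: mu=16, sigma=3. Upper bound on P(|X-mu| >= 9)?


k = 9/3 = 3
Chebyshev: P(|X-mu| >= k*sigma) <= 1/k^2 = 1/3^2 = 1/9

1/9


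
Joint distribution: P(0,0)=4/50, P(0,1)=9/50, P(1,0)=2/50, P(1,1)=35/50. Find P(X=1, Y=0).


Read from table: P(X=1, Y=0) = 2/50 = 1/25

1/25


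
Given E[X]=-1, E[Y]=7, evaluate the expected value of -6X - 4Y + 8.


E[-6X - 4Y + 8] = -6*E[X] - 4*E[Y] + 8
= (-6)*(-1) + (-4)*(7) + (8)
= 6 - 28 + 8 = -14

-14


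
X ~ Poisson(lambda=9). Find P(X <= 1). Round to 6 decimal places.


P(X<=1) = e^(-9)*9^0/0! + e^(-9)*9^1/1!
≈ 0.0001234098 + 0.0011106882
= 0.0012340980
≈ 0.001234

0.001234


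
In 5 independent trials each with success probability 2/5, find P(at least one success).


P(at least one) = 1 - P(none)
P(none) = (1 - 2/5)^5 = (3/5)^5 = 243/3125
P(at least one) = 1 - 243/3125 = 2882/3125

2882/3125


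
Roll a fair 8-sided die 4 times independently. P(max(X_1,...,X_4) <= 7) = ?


P(max <= 7) = P(all X_i <= 7) = (P(X_1 <= 7))^4
= (7/8)^4 = 2401/4096

2401/4096


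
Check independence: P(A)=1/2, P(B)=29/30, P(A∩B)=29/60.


P(A)*P(B) = 1/2*29/30 = 29/60
P(A∩B) = 29/60, which equals P(A)P(B), so independent

Yes, A and B are independent


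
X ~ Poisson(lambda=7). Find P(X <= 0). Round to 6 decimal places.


P(X<=0) = e^(-7)*7^0/0!
≈ 0.0009118820
≈ 0.000912

0.000912


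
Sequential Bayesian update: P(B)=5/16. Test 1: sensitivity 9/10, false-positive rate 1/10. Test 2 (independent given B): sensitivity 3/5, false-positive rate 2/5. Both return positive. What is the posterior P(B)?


After test 1: P(+) = 9/10*5/16 + 1/10*11/16 = 7/20
P(B|+) = (9/32)/(7/20) = 45/56
After test 2 (use post1 as new prior): P(+) = 3/5*45/56 + 2/5*11/56 = 157/280
P(B|+,+) = (27/56)/(157/280) = 135/157

135/157


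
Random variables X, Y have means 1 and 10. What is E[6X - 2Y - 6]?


E[6X - 2Y - 6] = 6*E[X] - 2*E[Y] - 6
= (6)*(1) + (-2)*(10) + (-6)
= 6 - 20 - 6 = -20

-20


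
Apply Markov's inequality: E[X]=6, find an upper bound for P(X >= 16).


Markov: P(X >= a) <= E[X]/a
P(X >= 16) <= 6/16 = 3/8

3/8


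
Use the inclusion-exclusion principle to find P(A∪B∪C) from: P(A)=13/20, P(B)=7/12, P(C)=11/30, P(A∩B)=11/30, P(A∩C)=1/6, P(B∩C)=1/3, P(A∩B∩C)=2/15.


P(A∪B∪C) = P(A)+P(B)+P(C) - P(AB)-P(AC)-P(BC) + P(ABC)
= 13/20+7/12+11/30 - 11/30-1/6-1/3 + 2/15
= 13/15

13/15


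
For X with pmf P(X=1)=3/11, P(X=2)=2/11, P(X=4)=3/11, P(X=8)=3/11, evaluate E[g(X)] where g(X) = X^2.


E[X^2] = sum(g(x)*P(x))
= 1*3/11 + 4*2/11 + 16*3/11 + 64*3/11
= 251/11

251/11


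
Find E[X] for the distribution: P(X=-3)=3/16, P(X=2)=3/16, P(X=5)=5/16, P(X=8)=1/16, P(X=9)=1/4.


E[X] = sum(x * P(x))
= -3*3/16 + 2*3/16 + 5*5/16 + 8*1/16 + 9*1/4
= 33/8

33/8


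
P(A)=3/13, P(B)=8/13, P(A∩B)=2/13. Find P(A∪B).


P(A∪B) = P(A) + P(B) - P(A∩B)
= 3/13 + 8/13 - 2/13 = 9/13

9/13


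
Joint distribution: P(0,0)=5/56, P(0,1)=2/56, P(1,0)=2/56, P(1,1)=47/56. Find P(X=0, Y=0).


Read from table: P(X=0, Y=0) = 5/56

5/56


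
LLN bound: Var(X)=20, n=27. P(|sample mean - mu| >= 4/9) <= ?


Var(Xbar) = Var(X)/n = 20/27
Chebyshev: P(|Xbar-mu| >= 4/9) <= Var(Xbar)/(4/9)^2 = (20/27)/(16/81) = 15/4
Bound exceeds 1, so trivial bound: 1

1


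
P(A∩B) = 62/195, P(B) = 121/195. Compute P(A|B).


P(A|B) = P(A∩B)/P(B) = (62/195)/(121/195) = 62/121

62/121


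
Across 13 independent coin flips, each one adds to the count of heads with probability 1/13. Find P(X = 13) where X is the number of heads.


P(X=13) = C(13,13) * p^13 * (1-p)^0
= 1 * 1/302875106592253 * 1
= 1/302875106592253

1/302875106592253


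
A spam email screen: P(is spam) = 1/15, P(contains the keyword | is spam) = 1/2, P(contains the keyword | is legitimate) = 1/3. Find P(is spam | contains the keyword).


P(A) = P(A|B)P(B) + P(A|B')P(B') = 1/2*1/15 + 1/3*14/15 = 31/90
P(B|A) = P(A|B)P(B)/P(A) = (1/30)/(31/90) = 3/31

3/31


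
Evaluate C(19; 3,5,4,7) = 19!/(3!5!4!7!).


19! = 121645100408832000
Denominator: 3!=6 * 5!=120 * 4!=24 * 7!=5040
Coefficient = 121645100408832000 / 87091200 = 1396755360

1396755360


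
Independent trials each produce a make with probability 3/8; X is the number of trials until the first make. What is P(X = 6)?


P(X=6) = (1-p)^5 * p = (5/8)^5 * 3/8
= 3125/32768 * 3/8 = 9375/262144

9375/262144


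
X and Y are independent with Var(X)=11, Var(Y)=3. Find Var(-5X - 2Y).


Independence => Cov(X,Y)=0
Var(-5X - 2Y) = (-5)^2*Var(X) + (-2)^2*Var(Y)
= 25*11 + 4*3 = 287

287


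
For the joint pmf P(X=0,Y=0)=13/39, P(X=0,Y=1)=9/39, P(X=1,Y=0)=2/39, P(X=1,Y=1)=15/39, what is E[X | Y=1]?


P(Y=1) = 24/39
E[X|Y=1] = (0*9 + 1*15)/24 = 15/24 = 5/8

5/8


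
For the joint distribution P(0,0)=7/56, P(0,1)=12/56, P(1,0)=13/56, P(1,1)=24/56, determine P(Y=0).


P(Y=0) = P(0,0)+P(1,0) = 7/56 + 13/56 = 20/56 = 5/14

5/14


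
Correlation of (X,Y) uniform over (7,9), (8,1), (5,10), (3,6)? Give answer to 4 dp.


Cov(X,Y) = -2.6250, Var(X) = 3.6875, Var(Y) = 12.2500
rho = Cov/(sqrt(VarX)*sqrt(VarY)) = -0.3906

-0.3906


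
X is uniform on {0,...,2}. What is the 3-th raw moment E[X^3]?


E[X^3] = (1/3) * sum(x^3 for x=0..2)
= 9/3 = 3

3


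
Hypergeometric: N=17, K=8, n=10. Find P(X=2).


P(X=2) = C(8,2)*C(9,8) / C(17,10)
= 28*9 / 19448
= 252/19448 = 63/4862

63/4862


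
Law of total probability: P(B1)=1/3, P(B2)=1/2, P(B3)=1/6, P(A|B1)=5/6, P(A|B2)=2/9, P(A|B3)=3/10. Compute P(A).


P(A) = P(A|B1)P(B1) + P(A|B2)P(B2) + P(A|B3)P(B3)
= 5/6*1/3 + 2/9*1/2 + 3/10*1/6
= 5/18 + 1/9 + 1/20 = 79/180

79/180


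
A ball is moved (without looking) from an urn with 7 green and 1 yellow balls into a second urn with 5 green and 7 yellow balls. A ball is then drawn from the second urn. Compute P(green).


P(transfer green) = 7/8; P(transfer yellow) = 1/8
If green transferred: Urn II has 6 green of 13, so P(green|green moved) = 6/13
If yellow transferred: Urn II has 5 green of 13, so P(green|yellow moved) = 5/13
By total probability: P(green) = 7/8*6/13 + 1/8*5/13 = 47/104

47/104


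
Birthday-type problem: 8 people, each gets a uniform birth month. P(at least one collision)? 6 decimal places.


P(all different) = prod((12-i)/12 for i=0..7) = 0.046417
P(at least one match) = 1 - 0.046417 = 0.953583

0.953583


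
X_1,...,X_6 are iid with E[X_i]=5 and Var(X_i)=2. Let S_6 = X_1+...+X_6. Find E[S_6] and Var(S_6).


E[S_n] = n*mu = 6*5 = 30
Var(S_n) = n*sigma^2 = 6*2 = 12

E[S_6]=30, Var(S_6)=12


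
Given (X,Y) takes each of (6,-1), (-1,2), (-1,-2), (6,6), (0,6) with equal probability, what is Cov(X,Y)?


E[X]=2, E[Y]=11/5, E[XY]=6
Cov(X,Y) = E[XY] - E[X]E[Y] = 6 - 2*11/5 = 8/5

8/5


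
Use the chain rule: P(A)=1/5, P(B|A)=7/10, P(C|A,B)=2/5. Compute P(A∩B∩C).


P(A∩B∩C) = P(A) * P(B|A) * P(C|A∩B)
= 1/5 * 7/10 * 2/5
= 7/50 * 2/5 = 7/125

7/125


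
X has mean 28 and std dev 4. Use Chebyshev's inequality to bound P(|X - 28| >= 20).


k = 20/4 = 5
Chebyshev: P(|X-mu| >= k*sigma) <= 1/k^2 = 1/5^2 = 1/25

1/25


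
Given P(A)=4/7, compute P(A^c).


P(A') = 1 - P(A) = 1 - 4/7 = 3/7

3/7


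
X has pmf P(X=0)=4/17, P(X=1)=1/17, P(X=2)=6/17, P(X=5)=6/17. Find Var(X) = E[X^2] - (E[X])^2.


E[X] = 43/17, E[X^2] = 175/17
Var(X) = E[X^2] - (E[X])^2 = 175/17 - (43/17)^2 = 1126/289

1126/289


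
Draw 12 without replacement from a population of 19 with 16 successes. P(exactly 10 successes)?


P(X=10) = C(16,10)*C(3,2) / C(19,12)
= 8008*3 / 50388
= 24024/50388 = 154/323

154/323


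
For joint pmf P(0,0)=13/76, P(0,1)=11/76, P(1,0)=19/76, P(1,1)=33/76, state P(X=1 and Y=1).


Read from table: P(X=1, Y=1) = 33/76

33/76


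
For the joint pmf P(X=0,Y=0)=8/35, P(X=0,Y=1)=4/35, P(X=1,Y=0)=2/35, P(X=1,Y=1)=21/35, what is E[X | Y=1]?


P(Y=1) = 25/35
E[X|Y=1] = (0*4 + 1*21)/25 = 21/25

21/25


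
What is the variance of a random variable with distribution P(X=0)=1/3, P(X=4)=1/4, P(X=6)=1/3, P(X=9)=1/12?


E[X] = 15/4, E[X^2] = 91/4
Var(X) = E[X^2] - (E[X])^2 = 91/4 - (15/4)^2 = 139/16

139/16


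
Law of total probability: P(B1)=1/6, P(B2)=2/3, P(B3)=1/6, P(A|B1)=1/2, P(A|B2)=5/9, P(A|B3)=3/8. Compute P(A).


P(A) = P(A|B1)P(B1) + P(A|B2)P(B2) + P(A|B3)P(B3)
= 1/2*1/6 + 5/9*2/3 + 3/8*1/6
= 1/12 + 10/27 + 1/16 = 223/432

223/432


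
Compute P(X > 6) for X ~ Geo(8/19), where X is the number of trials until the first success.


P(X > 6) = P(first 6 trials all fail) = (1-p)^6 = (11/19)^6 = 1771561/47045881

1771561/47045881


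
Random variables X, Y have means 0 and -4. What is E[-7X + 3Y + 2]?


E[-7X + 3Y + 2] = -7*E[X] + 3*E[Y] + 2
= (-7)*(0) + (3)*(-4) + (2)
= 0 - 12 + 2 = -10

-10


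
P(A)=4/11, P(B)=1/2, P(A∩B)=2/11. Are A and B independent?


P(A)*P(B) = 4/11*1/2 = 2/11
P(A∩B) = 2/11, which equals P(A)P(B), so independent

Yes, A and B are independent


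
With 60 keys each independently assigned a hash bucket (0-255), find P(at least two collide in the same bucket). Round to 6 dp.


P(all different) = prod((256-i)/256 for i=0..59) = 0.000541
P(at least one match) = 1 - 0.000541 = 0.999459

0.999459


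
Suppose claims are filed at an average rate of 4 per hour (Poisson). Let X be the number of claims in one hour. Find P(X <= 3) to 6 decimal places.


P(X<=3) = e^(-4)*4^0/0! + e^(-4)*4^1/1! + e^(-4)*4^2/2! + e^(-4)*4^3/3!
≈ 0.0183156389 + 0.0732625556 + 0.1465251111 + 0.1953668148
= 0.4334701204
≈ 0.433470

0.433470


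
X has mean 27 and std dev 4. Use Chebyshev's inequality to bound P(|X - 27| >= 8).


k = 8/4 = 2
Chebyshev: P(|X-mu| >= k*sigma) <= 1/k^2 = 1/2^2 = 1/4

1/4


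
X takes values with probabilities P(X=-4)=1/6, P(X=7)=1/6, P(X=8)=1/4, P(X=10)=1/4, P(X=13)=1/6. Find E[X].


E[X] = sum(x * P(x))
= -4*1/6 + 7*1/6 + 8*1/4 + 10*1/4 + 13*1/6
= 43/6

43/6


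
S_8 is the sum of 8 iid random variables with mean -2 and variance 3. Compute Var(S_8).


By independence, Var(S_n) = n*Var(X_1) = 8*3 = 24

24


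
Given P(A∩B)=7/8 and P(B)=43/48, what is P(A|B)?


P(A|B) = P(A∩B)/P(B) = (84/96)/(86/96) = 84/86 = 42/43

42/43


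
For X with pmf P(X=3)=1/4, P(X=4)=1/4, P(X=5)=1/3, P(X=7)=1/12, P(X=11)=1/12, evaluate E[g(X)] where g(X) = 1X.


E[1X] = sum(g(x)*P(x))
= 3*1/4 + 4*1/4 + 5*1/3 + 7*1/12 + 11*1/12
= 59/12

59/12


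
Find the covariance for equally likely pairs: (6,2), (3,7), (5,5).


E[X]=14/3, E[Y]=14/3, E[XY]=58/3
Cov(X,Y) = E[XY] - E[X]E[Y] = 58/3 - 14/3*14/3 = -22/9

-22/9


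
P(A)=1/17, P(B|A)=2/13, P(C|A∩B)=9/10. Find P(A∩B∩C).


P(A∩B∩C) = P(A) * P(B|A) * P(C|A∩B)
= 1/17 * 2/13 * 9/10
= 2/221 * 9/10 = 9/1105

9/1105


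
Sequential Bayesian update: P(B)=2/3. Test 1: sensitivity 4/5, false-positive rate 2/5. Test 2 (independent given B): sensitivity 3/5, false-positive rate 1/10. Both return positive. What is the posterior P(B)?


After test 1: P(+) = 4/5*2/3 + 2/5*1/3 = 2/3
P(B|+) = (8/15)/(2/3) = 4/5
After test 2 (use post1 as new prior): P(+) = 3/5*4/5 + 1/10*1/5 = 1/2
P(B|+,+) = (12/25)/(1/2) = 24/25

24/25


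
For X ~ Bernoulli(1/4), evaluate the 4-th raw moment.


For Bernoulli: X in {0,1}
E[X^4] = 0^4*(1-1/4) + 1^4*1/4 = 1/4

1/4


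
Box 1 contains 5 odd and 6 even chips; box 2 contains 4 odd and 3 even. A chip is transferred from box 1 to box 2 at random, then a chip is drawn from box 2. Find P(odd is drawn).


P(transfer odd) = 5/11; P(transfer even) = 6/11
If odd transferred: Urn II has 5 odd of 8, so P(odd|odd moved) = 5/8
If even transferred: Urn II has 4 odd of 8, so P(odd|even moved) = 1/2
By total probability: P(odd) = 5/11*5/8 + 6/11*1/2 = 49/88

49/88


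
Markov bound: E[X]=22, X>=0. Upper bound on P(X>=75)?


Markov: P(X >= a) <= E[X]/a
P(X >= 75) <= 22/75

22/75


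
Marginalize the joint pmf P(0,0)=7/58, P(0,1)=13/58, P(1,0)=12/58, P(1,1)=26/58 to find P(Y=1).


P(Y=1) = P(0,1)+P(1,1) = 13/58 + 26/58 = 39/58

39/58


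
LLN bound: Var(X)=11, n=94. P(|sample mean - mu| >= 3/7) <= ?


Var(Xbar) = Var(X)/n = 11/94
Chebyshev: P(|Xbar-mu| >= 3/7) <= Var(Xbar)/(3/7)^2 = (11/94)/(9/49) = 539/846

539/846


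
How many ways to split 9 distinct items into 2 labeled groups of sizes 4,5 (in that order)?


9! = 362880
Denominator: 4!=24 * 5!=120
Coefficient = 362880 / 2880 = 126

126


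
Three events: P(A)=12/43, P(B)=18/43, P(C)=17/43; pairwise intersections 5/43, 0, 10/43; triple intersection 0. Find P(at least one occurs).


P(A∪B∪C) = P(A)+P(B)+P(C) - P(AB)-P(AC)-P(BC) + P(ABC)
= 12/43+18/43+17/43 - 5/43-0-10/43 + 0
= 32/43

32/43


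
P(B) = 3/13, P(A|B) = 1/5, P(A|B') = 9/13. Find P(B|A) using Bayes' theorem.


P(A) = P(A|B)P(B) + P(A|B')P(B') = 1/5*3/13 + 9/13*10/13 = 489/845
P(B|A) = P(A|B)P(B)/P(A) = (3/65)/(489/845) = 13/163

13/163


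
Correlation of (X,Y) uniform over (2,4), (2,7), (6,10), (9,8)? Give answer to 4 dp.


Cov(X,Y) = 4.0625, Var(X) = 8.6875, Var(Y) = 4.6875
rho = Cov/(sqrt(VarX)*sqrt(VarY)) = 0.6366

0.6366


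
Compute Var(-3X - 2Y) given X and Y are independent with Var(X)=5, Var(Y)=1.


Independence => Cov(X,Y)=0
Var(-3X - 2Y) = (-3)^2*Var(X) + (-2)^2*Var(Y)
= 9*5 + 4*1 = 49

49


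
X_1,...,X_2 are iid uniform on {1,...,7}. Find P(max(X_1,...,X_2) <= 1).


P(max <= 1) = P(all X_i <= 1) = (P(X_1 <= 1))^2
= (1/7)^2 = 1/49

1/49


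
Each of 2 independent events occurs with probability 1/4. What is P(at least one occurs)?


P(at least one) = 1 - P(none)
P(none) = (1 - 1/4)^2 = (3/4)^2 = 9/16
P(at least one) = 1 - 9/16 = 7/16

7/16


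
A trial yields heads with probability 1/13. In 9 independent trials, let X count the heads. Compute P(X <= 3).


P(X<=3) = P(X=0) + P(X=1) + P(X=2) + P(X=3)
= 5159780352/10604499373 + 3869835264/10604499373 + 1289945088/10604499373 + 250822656/10604499373
= 10570383360/10604499373

10570383360/10604499373
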